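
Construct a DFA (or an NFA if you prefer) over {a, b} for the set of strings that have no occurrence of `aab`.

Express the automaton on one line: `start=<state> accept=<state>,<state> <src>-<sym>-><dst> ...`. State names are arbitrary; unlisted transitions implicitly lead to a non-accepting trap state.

start=s0 accept=s0,s1,s2 s0-a->s1 s0-b->s0 s1-a->s2 s1-b->s0 s2-a->s2 s2-b->s3 s3-a->s3 s3-b->s3

This is the complement of 'contains `aab`'. Use the same substring-matching states — s0 through s3 holding how much of `aab` has just been matched — but flip the accepting set: everything except the trap s3 accepts.
        a   b  
>* s0   s1  s0 
 * s1   s2  s0 
 * s2   s2  s3 
   s3   s3  s3 
(> = start, * = accepting)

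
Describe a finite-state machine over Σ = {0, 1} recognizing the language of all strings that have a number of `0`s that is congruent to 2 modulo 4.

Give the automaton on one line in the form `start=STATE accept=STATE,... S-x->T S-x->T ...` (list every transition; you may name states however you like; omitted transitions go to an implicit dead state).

The only thing that matters is how many `0`s have appeared, reduced mod 4. Use one state per residue: S0 for 0, …, S3 for 3. Reading `0` moves to the next residue; anything else stays put. S2 is accepting.
A 4-state machine:
        0   1  
>  S0   S1  S0 
   S1   S2  S1 
 * S2   S3  S2 
   S3   S0  S3 
(> = start, * = accepting)

start=S0 accept=S2 S0-0->S1 S0-1->S0 S1-0->S2 S1-1->S1 S2-0->S3 S2-1->S2 S3-0->S0 S3-1->S3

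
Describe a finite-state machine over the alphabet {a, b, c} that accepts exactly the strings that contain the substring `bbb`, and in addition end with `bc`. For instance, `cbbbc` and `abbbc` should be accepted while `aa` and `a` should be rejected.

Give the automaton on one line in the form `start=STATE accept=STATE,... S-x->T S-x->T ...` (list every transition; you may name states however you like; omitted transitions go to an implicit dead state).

start=q0 accept=q5 q0-a->q0 q0-b->q1 q0-c->q0 q1-a->q0 q1-b->q2 q1-c->q0 q2-a->q0 q2-b->q3 q2-c->q0 q3-a->q4 q3-b->q3 q3-c->q5 q4-a->q4 q4-b->q3 q4-c->q4 q5-a->q4 q5-b->q3 q5-c->q4

Run two small machines in parallel and take their product. The first has 4 states tracking whether and how much of `bbb` has been seen; the second has 3 states tracking how much of the suffix `bc` has currently been matched. A product state is a pair (one from each), accepting exactly when both do. Minimizing collapses redundant product states.
6 states suffice.
        a   b   c  
>  q0   q0  q1  q0 
   q1   q0  q2  q0 
   q2   q0  q3  q0 
   q3   q4  q3  q5 
   q4   q4  q3  q4 
 * q5   q4  q3  q4 
(> = start, * = accepting)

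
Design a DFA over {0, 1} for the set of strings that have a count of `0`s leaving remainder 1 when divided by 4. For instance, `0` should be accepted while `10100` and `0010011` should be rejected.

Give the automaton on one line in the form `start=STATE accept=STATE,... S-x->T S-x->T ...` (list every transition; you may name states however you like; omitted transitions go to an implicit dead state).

start=A accept=B A-0->B A-1->A B-0->C B-1->B C-0->D C-1->C D-0->A D-1->D

Keep the running count of `0`s modulo 4: each `0` advances along the cycle A → B → C → D → A while other symbols loop. Accept at B.
4 states suffice.
       0  1 
>  A   B  A 
 * B   C  B 
   C   D  C 
   D   A  D 
(> = start, * = accepting)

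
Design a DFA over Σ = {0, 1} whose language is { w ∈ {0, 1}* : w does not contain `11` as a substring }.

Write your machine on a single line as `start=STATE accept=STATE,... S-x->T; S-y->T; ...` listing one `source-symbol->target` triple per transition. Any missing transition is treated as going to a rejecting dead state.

start=q0; accept=q0,q1; q0-0->q0; q0-1->q1; q1-0->q0; q1-1->q2; q2-0->q2; q2-1->q2

This is the complement of 'contains `11`'. Use the same substring-matching states — q0 through q2 holding how much of `11` has just been matched — but flip the accepting set: everything except the trap q2 accepts.
A 3-state machine:
        0   1  
>* q0   q0  q1 
 * q1   q0  q2 
   q2   q2  q2 
(> = start, * = accepting)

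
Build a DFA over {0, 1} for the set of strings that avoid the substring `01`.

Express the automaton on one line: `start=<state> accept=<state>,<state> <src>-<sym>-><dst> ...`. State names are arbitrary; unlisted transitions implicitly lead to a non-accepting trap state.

This is the complement of 'contains `01`'. Use the same substring-matching states — S0 through S2 holding how much of `01` has just been matched — but flip the accepting set: everything except the trap S2 accepts.
A 3-state machine:
        0   1  
>* S0   S1  S0 
 * S1   S1  S2 
   S2   S2  S2 
(> = start, * = accepting)

start=S0 accept=S0,S1 S0-0->S1 S0-1->S0 S1-0->S1 S1-1->S2 S2-0->S2 S2-1->S2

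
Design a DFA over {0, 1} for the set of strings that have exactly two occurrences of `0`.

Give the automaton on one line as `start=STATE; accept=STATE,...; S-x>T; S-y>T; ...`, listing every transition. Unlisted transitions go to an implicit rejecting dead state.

Count `0`s, saturating at 3: states A through C mean 0 through 2 `0`s seen; D means more than 2. Each `0` increments (capped at D); other symbols loop. Accept from {C}.
With 4 states:
       0  1 
>  A   B  A 
   B   C  B 
 * C   D  C 
   D   D  D 
(> = start, * = accepting)

start=A; accept=C; A-0>B; A-1>A; B-0>C; B-1>B; C-0>D; C-1>C; D-0>D; D-1>D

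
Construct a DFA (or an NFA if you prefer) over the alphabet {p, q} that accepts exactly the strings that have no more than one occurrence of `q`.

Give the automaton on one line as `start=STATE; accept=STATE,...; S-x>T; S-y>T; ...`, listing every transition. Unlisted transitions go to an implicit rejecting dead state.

start=s0; accept=s0,s1; s0-p>s0; s0-q>s1; s1-p>s1; s1-q>s2; s2-p>s2; s2-q>s2

Only the number of `q`s matters, and only up to 2. Make a chain s0 → s1 → s2 advanced by each `q` (with s2 absorbing); every other symbol self-loops. The accepting set is {s0, s1}.
        p   q  
>* s0   s0  s1 
 * s1   s1  s2 
   s2   s2  s2 
(> = start, * = accepting)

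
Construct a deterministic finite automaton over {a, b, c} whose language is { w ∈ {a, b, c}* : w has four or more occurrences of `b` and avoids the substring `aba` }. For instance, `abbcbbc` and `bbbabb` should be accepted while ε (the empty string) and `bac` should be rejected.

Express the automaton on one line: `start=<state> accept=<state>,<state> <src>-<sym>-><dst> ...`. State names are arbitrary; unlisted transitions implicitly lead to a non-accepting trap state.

Run two small machines in parallel and take their product. One (6 states) tracks the count of `b`s, saturating at 5; the other (4 states) tracks partial matches of the forbidden pattern `aba`. Each combined state is a pair, one component from each; accept when both components accept. Equivalent product states are then merged.
A 15-state machine:
          a    b    c  
>  q0     q1   q2   q0 
   q1     q1   q3   q0 
   q2     q4   q5   q2 
   q3     q6   q5   q2 
   q4     q4   q7   q2 
   q5     q8   q9   q5 
   q6     q6   q6   q6 
   q7     q6   q9   q5 
   q8     q8  q10   q5 
   q9    q11  q12   q9 
   q10    q6  q12   q9 
   q11   q11  q13   q9 
 * q12   q14  q12  q12 
 * q13    q6  q12  q12 
 * q14   q14  q13  q12 
(> = start, * = accepting)

start=q0 accept=q12,q13,q14 q0-a->q1 q0-b->q2 q0-c->q0 q1-a->q1 q1-b->q3 q1-c->q0 q2-a->q4 q2-b->q5 q2-c->q2 q3-a->q6 q3-b->q5 q3-c->q2 q4-a->q4 q4-b->q7 q4-c->q2 q5-a->q8 q5-b->q9 q5-c->q5 q6-a->q6 q6-b->q6 q6-c->q6 q7-a->q6 q7-b->q9 q7-c->q5 q8-a->q8 q8-b->q10 q8-c->q5 q9-a->q11 q9-b->q12 q9-c->q9 q10-a->q6 q10-b->q12 q10-c->q9 q11-a->q11 q11-b->q13 q11-c->q9 q12-a->q14 q12-b->q12 q12-c->q12 q13-a->q6 q13-b->q12 q13-c->q12 q14-a->q14 q14-b->q13 q14-c->q12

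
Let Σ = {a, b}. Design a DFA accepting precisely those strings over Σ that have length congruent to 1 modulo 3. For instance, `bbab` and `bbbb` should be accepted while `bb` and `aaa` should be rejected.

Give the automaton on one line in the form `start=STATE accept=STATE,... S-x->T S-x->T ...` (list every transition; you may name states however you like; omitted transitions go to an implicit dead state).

Count input length modulo 3: every symbol advances one step around the cycle S0 → S1 → S2 → S0. Accept at S1.
A 3-state machine:
        a   b  
>  S0   S1  S1 
 * S1   S2  S2 
   S2   S0  S0 
(> = start, * = accepting)

start=S0 accept=S1 S0-a->S1 S0-b->S1 S1-a->S2 S1-b->S2 S2-a->S0 S2-b->S0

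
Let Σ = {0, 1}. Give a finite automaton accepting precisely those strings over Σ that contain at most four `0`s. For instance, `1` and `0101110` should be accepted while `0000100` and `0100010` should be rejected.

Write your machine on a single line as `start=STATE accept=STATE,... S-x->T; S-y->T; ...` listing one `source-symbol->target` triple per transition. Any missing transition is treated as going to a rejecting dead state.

Count `0`s, saturating at 5: states q0 through q4 mean 0 through 4 `0`s seen; q5 means more than 4. Each `0` increments (capped at q5); other symbols loop. Accept from {q0, q1, q2, q3, q4}.
With 6 states:
        0   1  
>* q0   q1  q0 
 * q1   q2  q1 
 * q2   q3  q2 
 * q3   q4  q3 
 * q4   q5  q4 
   q5   q5  q5 
(> = start, * = accepting)

start=q0; accept=q0,q1,q2,q3,q4; q0-0->q1; q0-1->q0; q1-0->q2; q1-1->q1; q2-0->q3; q2-1->q2; q3-0->q4; q3-1->q3; q4-0->q5; q4-1->q4; q5-0->q5; q5-1->q5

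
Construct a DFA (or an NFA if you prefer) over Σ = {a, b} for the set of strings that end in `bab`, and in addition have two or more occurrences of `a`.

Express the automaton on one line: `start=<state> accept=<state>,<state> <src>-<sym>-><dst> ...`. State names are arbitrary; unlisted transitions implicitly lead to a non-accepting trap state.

Handle the two conditions separately and then intersect. One (4 states) tracks how much of the suffix `bab` has currently been matched; the other (4 states) tracks the count of `a`s, saturating at 3. Each combined state is a pair, one component from each; accept when both components accept.
A 14-state machine:
          a    b  
>  q0     q1   q2 
   q1     q3   q4 
   q2     q5   q2 
   q3     q6   q7 
   q4     q8   q4 
   q5     q3   q9 
   q6     q6  q10 
   q7    q11   q7 
   q8     q6  q12 
   q9     q8   q4 
   q10   q11  q10 
   q11    q6  q13 
 * q12   q11   q7 
 * q13   q11  q10 
(> = start, * = accepting)

start=q0 accept=q12,q13 q0-a->q1 q0-b->q2 q1-a->q3 q1-b->q4 q2-a->q5 q2-b->q2 q3-a->q6 q3-b->q7 q4-a->q8 q4-b->q4 q5-a->q3 q5-b->q9 q6-a->q6 q6-b->q10 q7-a->q11 q7-b->q7 q8-a->q6 q8-b->q12 q9-a->q8 q9-b->q4 q10-a->q11 q10-b->q10 q11-a->q6 q11-b->q13 q12-a->q11 q12-b->q7 q13-a->q11 q13-b->q10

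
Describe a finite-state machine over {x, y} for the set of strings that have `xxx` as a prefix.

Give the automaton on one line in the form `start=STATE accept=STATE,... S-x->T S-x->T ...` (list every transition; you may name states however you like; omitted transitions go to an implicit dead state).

Walk along `xxx` while the input agrees: from S0 take `x` to S1, and so on. Any deviation drops to the rejecting sink S4. Once S3 is reached the prefix is confirmed and every continuation is accepted.
5 states suffice.
        x   y  
>  S0   S1  S4 
   S1   S2  S4 
   S2   S3  S4 
 * S3   S3  S3 
   S4   S4  S4 
(> = start, * = accepting)

start=S0 accept=S3 S0-x->S1 S0-y->S4 S1-x->S2 S1-y->S4 S2-x->S3 S2-y->S4 S3-x->S3 S3-y->S3 S4-x->S4 S4-y->S4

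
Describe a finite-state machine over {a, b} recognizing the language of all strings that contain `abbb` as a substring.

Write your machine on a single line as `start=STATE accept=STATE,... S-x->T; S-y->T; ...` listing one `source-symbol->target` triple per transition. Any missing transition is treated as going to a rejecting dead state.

States q0..q3 record the length of the longest prefix of `abbb` that matches the current input suffix. Reaching q4 means `abbb` has been seen, and we stay there forever. Accept from q4.
With 5 states:
        a   b  
>  q0   q1  q0 
   q1   q1  q2 
   q2   q1  q3 
   q3   q1  q4 
 * q4   q4  q4 
(> = start, * = accepting)

start=q0; accept=q4; q0-a->q1; q0-b->q0; q1-a->q1; q1-b->q2; q2-a->q1; q2-b->q3; q3-a->q1; q3-b->q4; q4-a->q4; q4-b->q4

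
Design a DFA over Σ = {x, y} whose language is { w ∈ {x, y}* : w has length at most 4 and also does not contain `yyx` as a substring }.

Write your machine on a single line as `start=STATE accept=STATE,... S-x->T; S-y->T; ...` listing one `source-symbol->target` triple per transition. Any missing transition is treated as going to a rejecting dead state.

start=s0; accept=s0,s1,s2,s3,s4,s5,s6,s7,s9; s0-x->s1; s0-y->s2; s1-x->s3; s1-y->s4; s2-x->s3; s2-y->s5; s3-x->s6; s3-y->s6; s4-x->s6; s4-y->s7; s5-x->s8; s5-y->s7; s6-x->s9; s6-y->s9; s7-x->s8; s7-y->s9; s8-x->s8; s8-y->s8; s9-x->s8; s9-y->s8

Handle the two conditions separately and then intersect. One (6 states) tracks the input length, saturating at 5; the other (4 states) tracks partial matches of the forbidden pattern `yyx`. Each combined state is a pair, one component from each; accept when both components accept. Minimizing collapses redundant product states.
        x   y  
>* s0   s1  s2 
 * s1   s3  s4 
 * s2   s3  s5 
 * s3   s6  s6 
 * s4   s6  s7 
 * s5   s8  s7 
 * s6   s9  s9 
 * s7   s8  s9 
   s8   s8  s8 
 * s9   s8  s8 
(> = start, * = accepting)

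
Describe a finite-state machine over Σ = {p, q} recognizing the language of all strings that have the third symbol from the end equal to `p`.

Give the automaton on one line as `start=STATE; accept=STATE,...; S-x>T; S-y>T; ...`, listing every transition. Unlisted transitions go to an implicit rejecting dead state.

start=s0; accept=s7,s8,s9,s10; s0-p>s1; s0-q>s2; s1-p>s3; s1-q>s4; s2-p>s5; s2-q>s6; s3-p>s7; s3-q>s8; s4-p>s9; s4-q>s10; s5-p>s11; s5-q>s12; s6-p>s13; s6-q>s14; s7-p>s7; s7-q>s8; s8-p>s9; s8-q>s10; s9-p>s11; s9-q>s12; s10-p>s13; s10-q>s14; s11-p>s7; s11-q>s8; s12-p>s9; s12-q>s10; s13-p>s11; s13-q>s12; s14-p>s13; s14-q>s14

A DFA must remember the last 3 symbols (since which symbol is third-to-last isn't known until the input ends). Use one state per possible window of the last ≤3 symbols; accept from those whose window starts with `p`.
15 states suffice.
          p    q  
>  s0     s1   s2 
   s1     s3   s4 
   s2     s5   s6 
   s3     s7   s8 
   s4     s9  s10 
   s5    s11  s12 
   s6    s13  s14 
 * s7     s7   s8 
 * s8     s9  s10 
 * s9    s11  s12 
 * s10   s13  s14 
   s11    s7   s8 
   s12    s9  s10 
   s13   s11  s12 
   s14   s13  s14 
(> = start, * = accepting)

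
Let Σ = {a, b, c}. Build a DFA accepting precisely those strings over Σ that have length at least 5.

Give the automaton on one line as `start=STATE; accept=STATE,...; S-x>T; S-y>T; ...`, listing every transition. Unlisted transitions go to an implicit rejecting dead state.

Count input length up to 6: every symbol moves from q0 toward q6, which means 'more than 5' and absorbs. Accept from {q5, q6}.
A 7-state machine:
        a   b   c  
>  q0   q1  q1  q1 
   q1   q2  q2  q2 
   q2   q3  q3  q3 
   q3   q4  q4  q4 
   q4   q5  q5  q5 
 * q5   q6  q6  q6 
 * q6   q6  q6  q6 
(> = start, * = accepting)

start=q0; accept=q5,q6; q0-a>q1; q0-b>q1; q0-c>q1; q1-a>q2; q1-b>q2; q1-c>q2; q2-a>q3; q2-b>q3; q2-c>q3; q3-a>q4; q3-b>q4; q3-c>q4; q4-a>q5; q4-b>q5; q4-c>q5; q5-a>q6; q5-b>q6; q5-c>q6; q6-a>q6; q6-b>q6; q6-c>q6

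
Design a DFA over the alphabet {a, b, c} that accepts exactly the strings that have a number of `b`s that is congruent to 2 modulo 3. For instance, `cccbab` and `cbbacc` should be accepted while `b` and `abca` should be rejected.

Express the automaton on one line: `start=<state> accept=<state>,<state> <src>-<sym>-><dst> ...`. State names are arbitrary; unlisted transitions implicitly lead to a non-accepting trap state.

Keep the running count of `b`s modulo 3: each `b` advances along the cycle s0 → s1 → s2 → s0 while other symbols loop. Accept at s2.
3 states suffice.
        a   b   c  
>  s0   s0  s1  s0 
   s1   s1  s2  s1 
 * s2   s2  s0  s2 
(> = start, * = accepting)

start=s0 accept=s2 s0-a->s0 s0-b->s1 s0-c->s0 s1-a->s1 s1-b->s2 s1-c->s1 s2-a->s2 s2-b->s0 s2-c->s2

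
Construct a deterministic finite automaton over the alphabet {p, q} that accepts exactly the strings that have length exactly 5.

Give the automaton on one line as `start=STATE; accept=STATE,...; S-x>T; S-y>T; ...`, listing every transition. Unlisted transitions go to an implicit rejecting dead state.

start=A; accept=F; A-p>B; A-q>B; B-p>C; B-q>C; C-p>D; C-q>D; D-p>E; D-q>E; E-p>F; E-q>F; F-p>G; F-q>G; G-p>G; G-q>G

We only need to distinguish lengths 0, 1, …, 5, and '>5'. Chain A → B → C → D → E → F → G on every symbol, with G looping. Accepting states: {F}.
A 7-state machine:
       p  q 
>  A   B  B 
   B   C  C 
   C   D  D 
   D   E  E 
   E   F  F 
 * F   G  G 
   G   G  G 
(> = start, * = accepting)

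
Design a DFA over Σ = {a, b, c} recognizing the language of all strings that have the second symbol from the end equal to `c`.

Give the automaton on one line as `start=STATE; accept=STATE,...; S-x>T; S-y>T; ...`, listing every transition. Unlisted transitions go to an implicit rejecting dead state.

A DFA must remember the last 2 symbols (since which symbol is second-to-last isn't known until the input ends). Use one state per possible window of the last ≤2 symbols; accept from those whose window starts with `c`.
13 states suffice.
          a    b    c  
>  S0     S1   S2   S3 
   S1     S4   S5   S6 
   S2     S7   S8   S9 
   S3    S10  S11  S12 
   S4     S4   S5   S6 
   S5     S7   S8   S9 
   S6    S10  S11  S12 
   S7     S4   S5   S6 
   S8     S7   S8   S9 
   S9    S10  S11  S12 
 * S10    S4   S5   S6 
 * S11    S7   S8   S9 
 * S12   S10  S11  S12 
(> = start, * = accepting)

start=S0; accept=S10,S11,S12; S0-a>S1; S0-b>S2; S0-c>S3; S1-a>S4; S1-b>S5; S1-c>S6; S2-a>S7; S2-b>S8; S2-c>S9; S3-a>S10; S3-b>S11; S3-c>S12; S4-a>S4; S4-b>S5; S4-c>S6; S5-a>S7; S5-b>S8; S5-c>S9; S6-a>S10; S6-b>S11; S6-c>S12; S7-a>S4; S7-b>S5; S7-c>S6; S8-a>S7; S8-b>S8; S8-c>S9; S9-a>S10; S9-b>S11; S9-c>S12; S10-a>S4; S10-b>S5; S10-c>S6; S11-a>S7; S11-b>S8; S11-c>S9; S12-a>S10; S12-b>S11; S12-c>S12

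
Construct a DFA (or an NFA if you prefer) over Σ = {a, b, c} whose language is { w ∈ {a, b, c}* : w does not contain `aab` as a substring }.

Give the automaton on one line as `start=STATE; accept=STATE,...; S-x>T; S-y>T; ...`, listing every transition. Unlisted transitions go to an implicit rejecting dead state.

Track partial matches of the forbidden pattern `aab`. State q3 is a dead state reached once `aab` has occurred; every other state accepts. q0 means no part of `aab` is currently matched.
A 4-state machine:
        a   b   c  
>* q0   q1  q0  q0 
 * q1   q2  q0  q0 
 * q2   q2  q3  q0 
   q3   q3  q3  q3 
(> = start, * = accepting)

start=q0; accept=q0,q1,q2; q0-a>q1; q0-b>q0; q0-c>q0; q1-a>q2; q1-b>q0; q1-c>q0; q2-a>q2; q2-b>q3; q2-c>q0; q3-a>q3; q3-b>q3; q3-c>q3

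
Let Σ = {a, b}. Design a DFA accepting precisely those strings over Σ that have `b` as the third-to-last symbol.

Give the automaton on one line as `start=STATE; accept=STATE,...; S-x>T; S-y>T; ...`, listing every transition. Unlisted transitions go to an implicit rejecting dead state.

Because acceptance depends on a position counted from the end, the machine has to buffer the most recent 3 symbols. Make each state the string of the last up-to-3 symbols read; on input `x` shift the window left and append `x`. Accept when the buffered window has length 3 and begins with `b`.
A 15-state machine:
          a    b  
>  q0     q1   q2 
   q1     q3   q4 
   q2     q5   q6 
   q3     q7   q8 
   q4     q9  q10 
   q5    q11  q12 
   q6    q13  q14 
   q7     q7   q8 
   q8     q9  q10 
   q9    q11  q12 
   q10   q13  q14 
 * q11    q7   q8 
 * q12    q9  q10 
 * q13   q11  q12 
 * q14   q13  q14 
(> = start, * = accepting)

start=q0; accept=q11,q12,q13,q14; q0-a>q1; q0-b>q2; q1-a>q3; q1-b>q4; q2-a>q5; q2-b>q6; q3-a>q7; q3-b>q8; q4-a>q9; q4-b>q10; q5-a>q11; q5-b>q12; q6-a>q13; q6-b>q14; q7-a>q7; q7-b>q8; q8-a>q9; q8-b>q10; q9-a>q11; q9-b>q12; q10-a>q13; q10-b>q14; q11-a>q7; q11-b>q8; q12-a>q9; q12-b>q10; q13-a>q11; q13-b>q12; q14-a>q13; q14-b>q14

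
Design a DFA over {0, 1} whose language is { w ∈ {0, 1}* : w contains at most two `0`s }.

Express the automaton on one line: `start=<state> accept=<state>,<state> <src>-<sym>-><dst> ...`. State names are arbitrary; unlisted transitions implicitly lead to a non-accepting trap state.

Count `0`s, saturating at 3: states A through C mean 0 through 2 `0`s seen; D means more than 2. Each `0` increments (capped at D); other symbols loop. Accept from {A, B, C}.
4 states suffice.
       0  1 
>* A   B  A 
 * B   C  B 
 * C   D  C 
   D   D  D 
(> = start, * = accepting)

start=A accept=A,B,C A-0->B A-1->A B-0->C B-1->B C-0->D C-1->C D-0->D D-1->D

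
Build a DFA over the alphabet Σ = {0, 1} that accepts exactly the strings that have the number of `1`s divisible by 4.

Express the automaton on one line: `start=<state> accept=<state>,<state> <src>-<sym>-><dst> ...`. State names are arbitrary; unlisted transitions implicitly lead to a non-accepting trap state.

start=S0 accept=S0 S0-0->S0 S0-1->S1 S1-0->S1 S1-1->S2 S2-0->S2 S2-1->S3 S3-0->S3 S3-1->S0

The only thing that matters is how many `1`s have appeared, reduced mod 4. Use one state per residue: S0 for 0, …, S3 for 3. Reading `1` moves to the next residue; anything else stays put. S0 is accepting.
4 states suffice.
        0   1  
>* S0   S0  S1 
   S1   S1  S2 
   S2   S2  S3 
   S3   S3  S0 
(> = start, * = accepting)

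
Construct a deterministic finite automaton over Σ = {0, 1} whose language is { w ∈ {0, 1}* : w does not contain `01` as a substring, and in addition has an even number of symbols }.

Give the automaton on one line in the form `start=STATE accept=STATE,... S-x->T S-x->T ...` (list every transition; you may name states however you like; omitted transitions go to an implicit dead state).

Build one automaton per condition and run them in lockstep. One (3 states) tracks partial matches of the forbidden pattern `01`; the other (2 states) tracks the input length modulo 2. Each combined state is a pair, one component from each; accept when both components accept. After merging equivalent states the machine shrinks.
       0  1 
>* A   B  C 
   B   D  E 
   C   D  A 
 * D   B  E 
   E   E  E 
(> = start, * = accepting)

start=A accept=A,D A-0->B A-1->C B-0->D B-1->E C-0->D C-1->A D-0->B D-1->E E-0->E E-1->E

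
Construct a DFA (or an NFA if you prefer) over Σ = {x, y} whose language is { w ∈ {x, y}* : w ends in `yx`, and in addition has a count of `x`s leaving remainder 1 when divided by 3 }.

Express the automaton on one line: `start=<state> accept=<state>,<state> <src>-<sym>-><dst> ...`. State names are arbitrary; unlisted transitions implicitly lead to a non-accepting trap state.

Build one automaton per condition and run them in lockstep. One (3 states) tracks how much of the suffix `yx` has currently been matched; the other (3 states) tracks the count of `x`s modulo 3. Each combined state is a pair, one component from each; accept when both components accept. Equivalent product states are then merged.
        x   y  
>  q0   q1  q2 
   q1   q3  q1 
   q2   q4  q2 
   q3   q0  q3 
 * q4   q3  q1 
(> = start, * = accepting)

start=q0 accept=q4 q0-x->q1 q0-y->q2 q1-x->q3 q1-y->q1 q2-x->q4 q2-y->q2 q3-x->q0 q3-y->q3 q4-x->q3 q4-y->q1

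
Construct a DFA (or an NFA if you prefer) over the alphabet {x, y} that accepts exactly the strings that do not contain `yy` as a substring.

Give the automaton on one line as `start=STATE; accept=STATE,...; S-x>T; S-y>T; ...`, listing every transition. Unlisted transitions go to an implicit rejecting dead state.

start=S0; accept=S0,S1; S0-x>S0; S0-y>S1; S1-x>S0; S1-y>S2; S2-x>S2; S2-y>S2

This is the complement of 'contains `yy`'. Use the same substring-matching states — S0 through S2 holding how much of `yy` has just been matched — but flip the accepting set: everything except the trap S2 accepts.
3 states suffice.
        x   y  
>* S0   S0  S1 
 * S1   S0  S2 
   S2   S2  S2 
(> = start, * = accepting)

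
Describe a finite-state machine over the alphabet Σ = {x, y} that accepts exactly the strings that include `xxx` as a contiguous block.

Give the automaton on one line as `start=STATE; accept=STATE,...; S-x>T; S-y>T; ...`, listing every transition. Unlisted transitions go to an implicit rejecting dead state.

Track how much of `xxx` has been matched so far: state S0 is no progress, S3 is the absorbing accept state reached once `xxx` has occurred. Intermediate states record partial matches; on a mismatch, fall back to the longest reusable overlap.
With 4 states:
        x   y  
>  S0   S1  S0 
   S1   S2  S0 
   S2   S3  S0 
 * S3   S3  S3 
(> = start, * = accepting)

start=S0; accept=S3; S0-x>S1; S0-y>S0; S1-x>S2; S1-y>S0; S2-x>S3; S2-y>S0; S3-x>S3; S3-y>S3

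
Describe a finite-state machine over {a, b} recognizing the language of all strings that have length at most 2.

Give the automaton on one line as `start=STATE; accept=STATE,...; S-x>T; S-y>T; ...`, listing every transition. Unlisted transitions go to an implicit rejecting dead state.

start=s0; accept=s0,s1,s2; s0-a>s1; s0-b>s1; s1-a>s2; s1-b>s2; s2-a>s3; s2-b>s3; s3-a>s3; s3-b>s3

Count input length up to 3: every symbol moves from s0 toward s3, which means 'more than 2' and absorbs. Accept from {s0, s1, s2}.
        a   b  
>* s0   s1  s1 
 * s1   s2  s2 
 * s2   s3  s3 
   s3   s3  s3 
(> = start, * = accepting)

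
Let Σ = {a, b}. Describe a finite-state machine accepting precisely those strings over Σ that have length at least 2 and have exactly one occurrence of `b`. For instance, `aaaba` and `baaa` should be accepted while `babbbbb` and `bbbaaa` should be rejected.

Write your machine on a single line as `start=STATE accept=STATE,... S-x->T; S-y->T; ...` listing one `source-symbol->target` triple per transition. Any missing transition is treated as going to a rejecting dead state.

start=s0; accept=s3; s0-a->s1; s0-b->s2; s1-a->s1; s1-b->s3; s2-a->s3; s2-b->s4; s3-a->s3; s3-b->s4; s4-a->s4; s4-b->s4

Run two small machines in parallel and take their product. The first has 4 states tracking the input length, saturating at 3; the second has 3 states tracking the count of `b`s, saturating at 2. A product state is a pair (one from each), accepting exactly when both do. Equivalent product states are then merged.
5 states suffice.
        a   b  
>  s0   s1  s2 
   s1   s1  s3 
   s2   s3  s4 
 * s3   s3  s4 
   s4   s4  s4 
(> = start, * = accepting)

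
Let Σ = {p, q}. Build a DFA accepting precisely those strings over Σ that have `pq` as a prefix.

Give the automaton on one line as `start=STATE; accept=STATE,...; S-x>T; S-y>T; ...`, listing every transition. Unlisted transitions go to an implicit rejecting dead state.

Check the first 2 symbols one by one: A through B record how many have matched `pq` so far; any wrong symbol goes to the dead state D. After all 2 match we enter the accepting sink C.
With 4 states:
       p  q 
>  A   B  D 
   B   D  C 
 * C   C  C 
   D   D  D 
(> = start, * = accepting)

start=A; accept=C; A-p>B; A-q>D; B-p>D; B-q>C; C-p>C; C-q>C; D-p>D; D-q>D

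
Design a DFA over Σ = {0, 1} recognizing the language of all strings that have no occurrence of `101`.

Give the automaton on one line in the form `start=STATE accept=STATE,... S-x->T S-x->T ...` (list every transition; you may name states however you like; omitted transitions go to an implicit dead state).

start=s0 accept=s0,s1,s2 s0-0->s0 s0-1->s1 s1-0->s2 s1-1->s1 s2-0->s0 s2-1->s3 s3-0->s3 s3-1->s3

Track partial matches of the forbidden pattern `101`. State s3 is a dead state reached once `101` has occurred; every other state accepts. s0 means no part of `101` is currently matched.
With 4 states:
        0   1  
>* s0   s0  s1 
 * s1   s2  s1 
 * s2   s0  s3 
   s3   s3  s3 
(> = start, * = accepting)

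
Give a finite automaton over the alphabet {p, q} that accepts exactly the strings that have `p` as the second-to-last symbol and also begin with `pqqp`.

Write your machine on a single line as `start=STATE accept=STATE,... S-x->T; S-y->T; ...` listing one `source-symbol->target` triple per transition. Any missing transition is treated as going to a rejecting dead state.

start=s0; accept=s10,s11; s0-p->s1; s0-q->s2; s1-p->s3; s1-q->s4; s2-p->s5; s2-q->s6; s3-p->s3; s3-q->s7; s4-p->s5; s4-q->s8; s5-p->s3; s5-q->s7; s6-p->s5; s6-q->s6; s7-p->s5; s7-q->s6; s8-p->s9; s8-q->s6; s9-p->s10; s9-q->s11; s10-p->s10; s10-q->s11; s11-p->s9; s11-q->s12; s12-p->s9; s12-q->s12

Build one automaton per condition and run them in lockstep. One (7 states) tracks the last 2 symbols read; the other (6 states) tracks whether the input so far still matches the prefix `pqqp`. Each combined state is a pair, one component from each; accept when both components accept.
With 13 states:
          p    q  
>  s0     s1   s2 
   s1     s3   s4 
   s2     s5   s6 
   s3     s3   s7 
   s4     s5   s8 
   s5     s3   s7 
   s6     s5   s6 
   s7     s5   s6 
   s8     s9   s6 
   s9    s10  s11 
 * s10   s10  s11 
 * s11    s9  s12 
   s12    s9  s12 
(> = start, * = accepting)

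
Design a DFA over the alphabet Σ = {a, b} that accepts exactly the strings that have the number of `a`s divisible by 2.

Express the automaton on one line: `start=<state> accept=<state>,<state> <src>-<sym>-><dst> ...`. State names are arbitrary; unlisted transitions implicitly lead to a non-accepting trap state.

Keep the running count of `a`s modulo 2: each `a` advances along the cycle q0 → q1 → q0 while other symbols loop. Accept at q0.
With 2 states:
        a   b  
>* q0   q1  q0 
   q1   q0  q1 
(> = start, * = accepting)

start=q0 accept=q0 q0-a->q1 q0-b->q0 q1-a->q0 q1-b->q1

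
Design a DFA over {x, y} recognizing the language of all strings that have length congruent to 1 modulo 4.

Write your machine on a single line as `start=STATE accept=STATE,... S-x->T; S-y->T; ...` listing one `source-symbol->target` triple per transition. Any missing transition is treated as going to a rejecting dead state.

start=q0; accept=q1; q0-x->q1; q0-y->q1; q1-x->q2; q1-y->q2; q2-x->q3; q2-y->q3; q3-x->q0; q3-y->q0

Count input length modulo 4: every symbol advances one step around the cycle q0 → q1 → q2 → q3 → q0. Accept at q1.
4 states suffice.
        x   y  
>  q0   q1  q1 
 * q1   q2  q2 
   q2   q3  q3 
   q3   q0  q0 
(> = start, * = accepting)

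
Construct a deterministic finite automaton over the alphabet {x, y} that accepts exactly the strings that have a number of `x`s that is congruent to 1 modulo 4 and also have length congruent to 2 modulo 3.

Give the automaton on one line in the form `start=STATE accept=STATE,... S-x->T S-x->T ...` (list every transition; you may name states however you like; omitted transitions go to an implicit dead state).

start=S0 accept=S4 S0-x->S1 S0-y->S2 S1-x->S3 S1-y->S4 S2-x->S4 S2-y->S5 S3-x->S6 S3-y->S7 S4-x->S7 S4-y->S8 S5-x->S8 S5-y->S0 S6-x->S2 S6-y->S9 S7-x->S9 S7-y->S10 S8-x->S10 S8-y->S1 S9-x->S5 S9-y->S11 S10-x->S11 S10-y->S3 S11-x->S0 S11-y->S6

Build one automaton per condition and run them in lockstep. One (4 states) tracks the count of `x`s modulo 4; the other (3 states) tracks the input length modulo 3. Each combined state is a pair, one component from each; accept when both components accept.
A 12-state machine:
          x    y  
>  S0     S1   S2 
   S1     S3   S4 
   S2     S4   S5 
   S3     S6   S7 
 * S4     S7   S8 
   S5     S8   S0 
   S6     S2   S9 
   S7     S9  S10 
   S8    S10   S1 
   S9     S5  S11 
   S10   S11   S3 
   S11    S0   S6 
(> = start, * = accepting)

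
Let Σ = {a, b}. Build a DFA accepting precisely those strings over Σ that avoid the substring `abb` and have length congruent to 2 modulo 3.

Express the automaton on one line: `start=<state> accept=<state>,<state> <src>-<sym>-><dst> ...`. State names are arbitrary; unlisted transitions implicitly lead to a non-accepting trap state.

start=q0 accept=q3,q4,q5 q0-a->q1 q0-b->q2 q1-a->q3 q1-b->q4 q2-a->q3 q2-b->q5 q3-a->q6 q3-b->q7 q4-a->q6 q4-b->q8 q5-a->q6 q5-b->q0 q6-a->q1 q6-b->q9 q7-a->q1 q7-b->q8 q8-a->q8 q8-b->q8 q9-a->q3 q9-b->q8

Build one automaton per condition and run them in lockstep. One (4 states) tracks partial matches of the forbidden pattern `abb`; the other (3 states) tracks the input length modulo 3. Each combined state is a pair, one component from each; accept when both components accept. Equivalent product states are then merged.
With 10 states:
        a   b  
>  q0   q1  q2 
   q1   q3  q4 
   q2   q3  q5 
 * q3   q6  q7 
 * q4   q6  q8 
 * q5   q6  q0 
   q6   q1  q9 
   q7   q1  q8 
   q8   q8  q8 
   q9   q3  q8 
(> = start, * = accepting)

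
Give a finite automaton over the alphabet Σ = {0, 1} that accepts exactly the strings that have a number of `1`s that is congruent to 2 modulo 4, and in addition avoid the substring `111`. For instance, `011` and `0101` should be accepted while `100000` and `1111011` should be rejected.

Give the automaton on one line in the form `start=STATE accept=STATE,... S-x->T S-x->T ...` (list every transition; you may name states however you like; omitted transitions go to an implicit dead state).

start=A accept=D,E,F A-0->A A-1->B B-0->C B-1->D C-0->C C-1->E D-0->F D-1->G E-0->F E-1->H F-0->F F-1->I G-0->G G-1->G H-0->J H-1->G I-0->J I-1->K J-0->J J-1->L K-0->A K-1->G L-0->A L-1->M M-0->C M-1->G

Handle the two conditions separately and then intersect. The first has 4 states tracking the count of `1`s modulo 4; the second has 4 states tracking partial matches of the forbidden pattern `111`. A product state is a pair (one from each), accepting exactly when both do. After merging equivalent states the machine shrinks.
With 13 states:
       0  1 
>  A   A  B 
   B   C  D 
   C   C  E 
 * D   F  G 
 * E   F  H 
 * F   F  I 
   G   G  G 
   H   J  G 
   I   J  K 
   J   J  L 
   K   A  G 
   L   A  M 
   M   C  G 
(> = start, * = accepting)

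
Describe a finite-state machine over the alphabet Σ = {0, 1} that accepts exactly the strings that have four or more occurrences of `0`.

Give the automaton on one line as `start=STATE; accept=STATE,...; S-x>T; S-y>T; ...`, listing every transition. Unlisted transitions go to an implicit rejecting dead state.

Only the number of `0`s matters, and only up to 5. Make a chain A → B → C → D → E → F advanced by each `0` (with F absorbing); every other symbol self-loops. The accepting set is {E, F}.
With 6 states:
       0  1 
>  A   B  A 
   B   C  B 
   C   D  C 
   D   E  D 
 * E   F  E 
 * F   F  F 
(> = start, * = accepting)

start=A; accept=E,F; A-0>B; A-1>A; B-0>C; B-1>B; C-0>D; C-1>C; D-0>E; D-1>D; E-0>F; E-1>E; F-0>F; F-1>F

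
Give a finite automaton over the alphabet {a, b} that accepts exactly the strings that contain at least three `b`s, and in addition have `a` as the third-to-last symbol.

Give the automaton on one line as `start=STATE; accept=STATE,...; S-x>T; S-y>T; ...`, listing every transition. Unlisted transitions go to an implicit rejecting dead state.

Build one automaton per condition and run them in lockstep. The first has 5 states tracking the count of `b`s, saturating at 4; the second has 15 states tracking the last 3 symbols read. A product state is a pair (one from each), accepting exactly when both do. Equivalent product states are then merged.
          a    b  
>  q0     q0   q1 
   q1     q2   q3 
   q2     q2   q4 
   q3     q5   q6 
   q4     q5   q7 
   q5     q8   q9 
   q6    q10   q6 
 * q7    q10   q6 
   q8     q8  q11 
   q9    q12   q7 
   q10   q13   q9 
 * q11   q12   q7 
 * q12   q13   q9 
   q13   q14  q11 
 * q14   q14  q11 
(> = start, * = accepting)

start=q0; accept=q7,q11,q12,q14; q0-a>q0; q0-b>q1; q1-a>q2; q1-b>q3; q2-a>q2; q2-b>q4; q3-a>q5; q3-b>q6; q4-a>q5; q4-b>q7; q5-a>q8; q5-b>q9; q6-a>q10; q6-b>q6; q7-a>q10; q7-b>q6; q8-a>q8; q8-b>q11; q9-a>q12; q9-b>q7; q10-a>q13; q10-b>q9; q11-a>q12; q11-b>q7; q12-a>q13; q12-b>q9; q13-a>q14; q13-b>q11; q14-a>q14; q14-b>q11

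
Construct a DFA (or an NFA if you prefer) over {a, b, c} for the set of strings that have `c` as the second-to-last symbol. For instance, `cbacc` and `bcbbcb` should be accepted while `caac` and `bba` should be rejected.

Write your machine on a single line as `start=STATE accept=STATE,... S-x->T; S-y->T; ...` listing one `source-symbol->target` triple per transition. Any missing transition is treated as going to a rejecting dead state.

Because acceptance depends on a position counted from the end, the machine has to buffer the most recent 2 symbols. Make each state the string of the last up-to-2 symbols read; on input `x` shift the window left and append `x`. Accept when the buffered window has length 2 and begins with `c`.
13 states suffice.
          a    b    c  
>  q0     q1   q2   q3 
   q1     q4   q5   q6 
   q2     q7   q8   q9 
   q3    q10  q11  q12 
   q4     q4   q5   q6 
   q5     q7   q8   q9 
   q6    q10  q11  q12 
   q7     q4   q5   q6 
   q8     q7   q8   q9 
   q9    q10  q11  q12 
 * q10    q4   q5   q6 
 * q11    q7   q8   q9 
 * q12   q10  q11  q12 
(> = start, * = accepting)

start=q0; accept=q10,q11,q12; q0-a->q1; q0-b->q2; q0-c->q3; q1-a->q4; q1-b->q5; q1-c->q6; q2-a->q7; q2-b->q8; q2-c->q9; q3-a->q10; q3-b->q11; q3-c->q12; q4-a->q4; q4-b->q5; q4-c->q6; q5-a->q7; q5-b->q8; q5-c->q9; q6-a->q10; q6-b->q11; q6-c->q12; q7-a->q4; q7-b->q5; q7-c->q6; q8-a->q7; q8-b->q8; q8-c->q9; q9-a->q10; q9-b->q11; q9-c->q12; q10-a->q4; q10-b->q5; q10-c->q6; q11-a->q7; q11-b->q8; q11-c->q9; q12-a->q10; q12-b->q11; q12-c->q12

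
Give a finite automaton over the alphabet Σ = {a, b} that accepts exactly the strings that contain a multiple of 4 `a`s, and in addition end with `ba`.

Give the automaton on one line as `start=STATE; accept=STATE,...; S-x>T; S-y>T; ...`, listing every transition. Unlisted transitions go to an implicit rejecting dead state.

Run two small machines in parallel and take their product. The first has 4 states tracking the count of `a`s modulo 4; the second has 3 states tracking how much of the suffix `ba` has currently been matched. A product state is a pair (one from each), accepting exactly when both do. Minimizing collapses redundant product states.
A 6-state machine:
        a   b  
>  s0   s1  s0 
   s1   s2  s1 
   s2   s3  s2 
   s3   s0  s4 
   s4   s5  s4 
 * s5   s1  s0 
(> = start, * = accepting)

start=s0; accept=s5; s0-a>s1; s0-b>s0; s1-a>s2; s1-b>s1; s2-a>s3; s2-b>s2; s3-a>s0; s3-b>s4; s4-a>s5; s4-b>s4; s5-a>s1; s5-b>s0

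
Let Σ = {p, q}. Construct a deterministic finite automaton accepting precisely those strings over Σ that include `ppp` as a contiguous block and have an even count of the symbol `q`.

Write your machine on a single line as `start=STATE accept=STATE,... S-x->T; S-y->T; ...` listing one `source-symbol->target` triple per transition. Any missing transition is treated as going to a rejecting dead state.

Handle the two conditions separately and then intersect. The first has 4 states tracking whether and how much of `ppp` has been seen; the second has 2 states tracking the count of `q`s modulo 2. A product state is a pair (one from each), accepting exactly when both do.
        p   q  
>  s0   s1  s2 
   s1   s3  s2 
   s2   s4  s0 
   s3   s5  s2 
   s4   s6  s0 
 * s5   s5  s7 
   s6   s7  s0 
   s7   s7  s5 
(> = start, * = accepting)

start=s0; accept=s5; s0-p->s1; s0-q->s2; s1-p->s3; s1-q->s2; s2-p->s4; s2-q->s0; s3-p->s5; s3-q->s2; s4-p->s6; s4-q->s0; s5-p->s5; s5-q->s7; s6-p->s7; s6-q->s0; s7-p->s7; s7-q->s5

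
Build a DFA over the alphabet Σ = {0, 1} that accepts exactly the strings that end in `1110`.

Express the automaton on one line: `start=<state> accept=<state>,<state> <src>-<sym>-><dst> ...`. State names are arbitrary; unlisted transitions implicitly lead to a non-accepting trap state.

start=q0 accept=q4 q0-0->q0 q0-1->q1 q1-0->q0 q1-1->q2 q2-0->q0 q2-1->q3 q3-0->q4 q3-1->q3 q4-0->q0 q4-1->q1

Remember how much of `1110` the current input suffix matches. State q0 means no match yet; q1 means the last symbol is `1`; q2 means the last 2 symbols are `11`; q3 means the last 3 symbols are `111`; q4 means the last 4 symbols are `1110`. Only q4 accepts. On a mismatch, fall back to the longest proper suffix that is still a prefix of `1110`.
A 5-state machine:
        0   1  
>  q0   q0  q1 
   q1   q0  q2 
   q2   q0  q3 
   q3   q4  q3 
 * q4   q0  q1 
(> = start, * = accepting)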